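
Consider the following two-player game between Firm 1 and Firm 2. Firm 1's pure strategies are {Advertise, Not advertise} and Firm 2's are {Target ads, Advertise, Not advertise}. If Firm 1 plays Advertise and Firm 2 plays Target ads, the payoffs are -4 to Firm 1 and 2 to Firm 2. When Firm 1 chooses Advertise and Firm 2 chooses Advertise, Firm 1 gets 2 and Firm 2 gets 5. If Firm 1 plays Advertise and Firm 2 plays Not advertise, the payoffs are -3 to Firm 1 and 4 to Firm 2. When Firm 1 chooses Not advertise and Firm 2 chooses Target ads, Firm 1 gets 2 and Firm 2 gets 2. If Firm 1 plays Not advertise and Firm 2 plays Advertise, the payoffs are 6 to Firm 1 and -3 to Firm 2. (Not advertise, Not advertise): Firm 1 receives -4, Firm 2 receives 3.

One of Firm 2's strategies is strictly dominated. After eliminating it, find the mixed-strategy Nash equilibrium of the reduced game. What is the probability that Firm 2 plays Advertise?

Firm 2's strategy Target ads is strictly dominated by Not advertise: 4 > 2 and 3 > 2. Eliminate Target ads.
Set Firm 1's expected payoff from Advertise equal to that from Not advertise:
  Firm 1's payoff to Advertise: q·2 + (1−q)·(-3) = 5q - 3
  Firm 1's payoff to Not advertise: q·6 + (1−q)·(-4) = 10q - 4
  5q - 3 = 10q - 4  ⇒  -5q = -1  ⇒  q = 1/5.

q = 1/5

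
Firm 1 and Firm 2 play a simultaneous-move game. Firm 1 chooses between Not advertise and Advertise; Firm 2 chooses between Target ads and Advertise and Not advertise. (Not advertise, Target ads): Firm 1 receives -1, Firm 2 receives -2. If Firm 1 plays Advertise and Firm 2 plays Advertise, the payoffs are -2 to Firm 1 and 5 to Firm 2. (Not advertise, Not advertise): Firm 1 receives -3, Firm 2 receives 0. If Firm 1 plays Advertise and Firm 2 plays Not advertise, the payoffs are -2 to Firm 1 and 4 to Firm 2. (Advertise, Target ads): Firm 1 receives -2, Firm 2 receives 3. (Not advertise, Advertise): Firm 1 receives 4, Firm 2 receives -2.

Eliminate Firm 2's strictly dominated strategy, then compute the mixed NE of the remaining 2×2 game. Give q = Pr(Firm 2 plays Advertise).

q = 1/7

Firm 2's strategy Target ads is strictly dominated by Not advertise: 0 > -2 and 4 > 3. Eliminate Target ads.
Set Firm 1's expected payoff from Not advertise equal to that from Advertise:
  Firm 1's payoff from Not advertise: q·4 + (1−q)·(-3) = 7q - 3
  Firm 1's payoff from Advertise: q·(-2) + (1−q)·(-2) = -2
  7q - 3 = -2  ⇒  7q = 1  ⇒  q = 1/7.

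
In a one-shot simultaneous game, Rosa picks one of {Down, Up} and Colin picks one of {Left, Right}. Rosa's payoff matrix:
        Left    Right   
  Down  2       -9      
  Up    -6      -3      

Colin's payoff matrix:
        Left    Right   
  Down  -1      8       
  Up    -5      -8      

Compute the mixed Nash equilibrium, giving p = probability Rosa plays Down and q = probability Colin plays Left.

p = 1/4, q = 3/7

Set Colin's expected payoff from Left equal to that from Right:
  Colin's payoff from Left: p·(-1) + (1−p)·(-5) = 4p - 5
  Colin's payoff from Right: p·8 + (1−p)·(-8) = 16p - 8
  4p - 5 = 16p - 8  ⇒  -12p = -3  ⇒  p = 1/4.
For Rosa to be willing to mix, Rosa must be indifferent between Down and Up, which pins down Colin's mix.
  Rosa's payoff to Down: q·2 + (1−q)·(-9) = 11q - 9
  Rosa's payoff to Up: q·(-6) + (1−q)·(-3) = -3q - 3
  11q - 9 = -3q - 3  ⇒  14q = 6  ⇒  q = 3/7.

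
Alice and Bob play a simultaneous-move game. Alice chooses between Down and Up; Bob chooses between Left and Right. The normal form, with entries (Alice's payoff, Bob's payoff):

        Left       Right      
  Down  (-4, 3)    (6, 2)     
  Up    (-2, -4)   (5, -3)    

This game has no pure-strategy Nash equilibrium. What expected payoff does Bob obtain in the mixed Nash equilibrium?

-1/2

For Bob to be willing to mix, Bob must be indifferent between Left and Right, which pins down Alice's mix.
  Bob's payoff from Left: p·3 + (1−p)·(-4) = 7p - 4
  Bob's payoff from Right: p·2 + (1−p)·(-3) = 5p - 3
  7p - 4 = 5p - 3  ⇒  2p = 1  ⇒  p = 1/2.
At equilibrium Bob is indifferent across columns, so Bob's payoff equals the payoff from Left: (1/2)·3 + (1/2)·(-4) = -1/2.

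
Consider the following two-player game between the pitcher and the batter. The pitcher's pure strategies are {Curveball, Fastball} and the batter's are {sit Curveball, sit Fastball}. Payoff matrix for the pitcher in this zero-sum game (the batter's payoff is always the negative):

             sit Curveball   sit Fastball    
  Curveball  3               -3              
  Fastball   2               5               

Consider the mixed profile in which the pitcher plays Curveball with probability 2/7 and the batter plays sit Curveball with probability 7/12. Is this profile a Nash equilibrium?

No

Given the pitcher's mix p = 2/7, the batter's payoff from sit Curveball is -16/7 but from sit Fastball is -19/7. The batter strictly prefers sit Curveball, so the batter would not mix.
So the proposed profile is not a Nash equilibrium.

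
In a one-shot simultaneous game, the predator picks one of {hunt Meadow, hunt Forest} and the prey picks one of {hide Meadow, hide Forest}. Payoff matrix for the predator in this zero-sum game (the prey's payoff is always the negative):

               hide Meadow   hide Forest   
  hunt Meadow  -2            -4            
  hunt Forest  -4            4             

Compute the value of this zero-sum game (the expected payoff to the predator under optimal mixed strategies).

v = -12/5

The predator's indifference between hunt Meadow and hunt Forest determines the prey's mixing probability q:
  the predator's expected payoff from hunt Meadow: q·(-2) + (1−q)·(-4) = 2q - 4
  the predator's expected payoff from hunt Forest: q·(-4) + (1−q)·4 = -8q + 4
  2q - 4 = -8q + 4  ⇒  10q = 8  ⇒  q = 4/5.
The value is the predator's expected payoff against this mix (using hunt Meadow): (4/5)·(-2) + (1/5)·(-4) = -12/5.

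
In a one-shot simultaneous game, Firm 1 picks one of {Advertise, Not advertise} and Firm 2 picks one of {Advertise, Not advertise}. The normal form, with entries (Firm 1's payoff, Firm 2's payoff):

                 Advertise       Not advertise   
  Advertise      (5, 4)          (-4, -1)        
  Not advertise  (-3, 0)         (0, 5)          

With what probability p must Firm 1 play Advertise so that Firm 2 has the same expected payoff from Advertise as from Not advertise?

Firm 2's indifference between Advertise and Not advertise determines Firm 1's mixing probability p:
  Firm 2's payoff to Advertise: p·4 + (1−p)·0 = 4p
  Firm 2's payoff to Not advertise: p·(-1) + (1−p)·5 = -6p + 5
  4p = -6p + 5  ⇒  10p = 5  ⇒  p = 1/2.

p = 1/2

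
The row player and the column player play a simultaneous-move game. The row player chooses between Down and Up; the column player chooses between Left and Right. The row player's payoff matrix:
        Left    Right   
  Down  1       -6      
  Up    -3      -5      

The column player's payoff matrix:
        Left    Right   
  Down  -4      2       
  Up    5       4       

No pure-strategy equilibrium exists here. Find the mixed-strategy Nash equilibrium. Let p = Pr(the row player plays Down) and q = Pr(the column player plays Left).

In a mixed equilibrium the column player is indifferent between Left and Right; this condition fixes p.
  the column player's payoff from Left: p·(-4) + (1−p)·5 = -9p + 5
  the column player's payoff from Right: p·2 + (1−p)·4 = -2p + 4
  -9p + 5 = -2p + 4  ⇒  -7p = -1  ⇒  p = 1/7.
The row player's indifference between Down and Up determines the column player's mixing probability q:
  the row player's payoff from Down: q·1 + (1−q)·(-6) = 7q - 6
  the row player's payoff from Up: q·(-3) + (1−q)·(-5) = 2q - 5
  7q - 6 = 2q - 5  ⇒  5q = 1  ⇒  q = 1/5.

p = 1/7, q = 1/5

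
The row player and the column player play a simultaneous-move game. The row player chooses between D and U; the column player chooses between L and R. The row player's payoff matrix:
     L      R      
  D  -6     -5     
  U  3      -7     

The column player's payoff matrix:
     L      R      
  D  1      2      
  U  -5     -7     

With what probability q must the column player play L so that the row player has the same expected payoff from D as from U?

q = 2/11

The column player's mix must leave the row player indifferent between D and U.
  the row player's payoff to D: q·(-6) + (1−q)·(-5) = -q - 5
  the row player's payoff to U: q·3 + (1−q)·(-7) = 10q - 7
  -q - 5 = 10q - 7  ⇒  -11q = -2  ⇒  q = 2/11.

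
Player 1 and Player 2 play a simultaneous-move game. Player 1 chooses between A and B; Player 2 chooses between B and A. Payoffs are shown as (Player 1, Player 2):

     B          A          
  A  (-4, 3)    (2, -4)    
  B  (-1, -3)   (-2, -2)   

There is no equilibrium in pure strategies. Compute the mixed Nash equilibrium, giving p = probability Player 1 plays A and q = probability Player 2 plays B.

p = 1/8, q = 4/7

Player 1's mix must leave Player 2 indifferent between B and A.
  Player 2's payoff from B: p·3 + (1−p)·(-3) = 6p - 3
  Player 2's payoff from A: p·(-4) + (1−p)·(-2) = -2p - 2
  6p - 3 = -2p - 2  ⇒  8p = 1  ⇒  p = 1/8.
In a mixed equilibrium Player 1 is indifferent between A and B; this condition fixes q.
  Player 1's expected payoff from A: q·(-4) + (1−q)·2 = -6q + 2
  Player 1's expected payoff from B: q·(-1) + (1−q)·(-2) = q - 2
  -6q + 2 = q - 2  ⇒  -7q = -4  ⇒  q = 4/7.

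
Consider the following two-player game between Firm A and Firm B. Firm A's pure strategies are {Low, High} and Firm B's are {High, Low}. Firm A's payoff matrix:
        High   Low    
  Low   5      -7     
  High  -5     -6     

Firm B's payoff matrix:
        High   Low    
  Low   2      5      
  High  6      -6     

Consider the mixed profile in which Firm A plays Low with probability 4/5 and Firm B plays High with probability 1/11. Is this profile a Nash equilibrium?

Check Firm B's indifference given Firm A's mix p = 4/5:
  payoff from High = 14/5; payoff from Low = 14/5 — equal.
Check Firm A's indifference given Firm B's mix q = 1/11:
  payoff from Low = -65/11; payoff from High = -65/11 — equal.
Both players are indifferent, so neither can profitably deviate.

Yes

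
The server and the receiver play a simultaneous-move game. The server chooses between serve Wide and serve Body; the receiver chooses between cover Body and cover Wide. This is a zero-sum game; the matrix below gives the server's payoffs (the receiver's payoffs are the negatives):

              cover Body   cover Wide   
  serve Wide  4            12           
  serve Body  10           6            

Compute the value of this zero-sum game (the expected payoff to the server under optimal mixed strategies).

v = 8

The receiver's mix must leave the server indifferent between serve Wide and serve Body.
  the server's payoff from serve Wide: q·4 + (1−q)·12 = -8q + 12
  the server's payoff from serve Body: q·10 + (1−q)·6 = 4q + 6
  -8q + 12 = 4q + 6  ⇒  -12q = -6  ⇒  q = 1/2.
The value is the server's expected payoff against this mix (using serve Wide): (1/2)·4 + (1/2)·12 = 8.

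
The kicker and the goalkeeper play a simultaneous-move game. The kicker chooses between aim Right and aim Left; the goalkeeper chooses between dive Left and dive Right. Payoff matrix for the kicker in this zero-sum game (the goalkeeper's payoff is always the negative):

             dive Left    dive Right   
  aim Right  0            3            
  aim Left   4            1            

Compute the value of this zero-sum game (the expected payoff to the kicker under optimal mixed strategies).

v = 2

Set the kicker's expected payoff from aim Right equal to that from aim Left:
  the kicker's payoff to aim Right: q·0 + (1−q)·3 = -3q + 3
  the kicker's payoff to aim Left: q·4 + (1−q)·1 = 3q + 1
  -3q + 3 = 3q + 1  ⇒  -6q = -2  ⇒  q = 1/3.
The value is the kicker's expected payoff against this mix (using aim Right): (1/3)·0 + (2/3)·3 = 2.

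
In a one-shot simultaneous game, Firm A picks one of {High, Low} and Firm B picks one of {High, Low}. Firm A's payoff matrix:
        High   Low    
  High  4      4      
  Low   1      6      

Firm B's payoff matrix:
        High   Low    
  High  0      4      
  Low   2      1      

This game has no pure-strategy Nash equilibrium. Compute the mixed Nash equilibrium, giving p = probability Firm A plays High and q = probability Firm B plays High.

For Firm B to be willing to mix, Firm B must be indifferent between High and Low, which pins down Firm A's mix.
  Firm B's payoff to High: p·0 + (1−p)·2 = -2p + 2
  Firm B's payoff to Low: p·4 + (1−p)·1 = 3p + 1
  -2p + 2 = 3p + 1  ⇒  -5p = -1  ⇒  p = 1/5.
Set Firm A's expected payoff from High equal to that from Low:
  Firm A's expected payoff from High: q·4 + (1−q)·4 = 4
  Firm A's expected payoff from Low: q·1 + (1−q)·6 = -5q + 6
  4 = -5q + 6  ⇒  5q = 2  ⇒  q = 2/5.

p = 1/5, q = 2/5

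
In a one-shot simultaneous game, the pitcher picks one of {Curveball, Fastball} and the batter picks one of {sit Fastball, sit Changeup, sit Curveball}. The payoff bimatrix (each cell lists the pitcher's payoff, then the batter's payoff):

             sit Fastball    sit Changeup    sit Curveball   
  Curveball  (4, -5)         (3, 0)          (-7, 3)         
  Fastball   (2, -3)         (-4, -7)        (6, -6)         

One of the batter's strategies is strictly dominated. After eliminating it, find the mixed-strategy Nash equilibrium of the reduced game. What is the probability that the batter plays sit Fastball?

q = 13/15

The batter's strategy sit Changeup is strictly dominated by sit Curveball: 3 > 0 and -6 > -7. Eliminate sit Changeup.
Set the pitcher's expected payoff from Curveball equal to that from Fastball:
  the pitcher's expected payoff from Curveball: q·4 + (1−q)·(-7) = 11q - 7
  the pitcher's expected payoff from Fastball: q·2 + (1−q)·6 = -4q + 6
  11q - 7 = -4q + 6  ⇒  15q = 13  ⇒  q = 13/15.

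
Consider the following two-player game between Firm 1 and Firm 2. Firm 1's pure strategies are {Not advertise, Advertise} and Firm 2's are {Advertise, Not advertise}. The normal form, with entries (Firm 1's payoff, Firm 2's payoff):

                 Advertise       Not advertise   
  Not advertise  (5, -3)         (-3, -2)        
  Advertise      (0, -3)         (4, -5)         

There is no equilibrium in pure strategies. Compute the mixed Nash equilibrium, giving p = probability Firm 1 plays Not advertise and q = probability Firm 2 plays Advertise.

p = 2/3, q = 7/12

In a mixed equilibrium Firm 2 is indifferent between Advertise and Not advertise; this condition fixes p.
  Firm 2's payoff from Advertise: p·(-3) + (1−p)·(-3) = -3
  Firm 2's payoff from Not advertise: p·(-2) + (1−p)·(-5) = 3p - 5
  -3 = 3p - 5  ⇒  -3p = -2  ⇒  p = 2/3.
For Firm 1 to be willing to mix, Firm 1 must be indifferent between Not advertise and Advertise, which pins down Firm 2's mix.
  Firm 1's payoff to Not advertise: q·5 + (1−q)·(-3) = 8q - 3
  Firm 1's payoff to Advertise: q·0 + (1−q)·4 = -4q + 4
  8q - 3 = -4q + 4  ⇒  12q = 7  ⇒  q = 7/12.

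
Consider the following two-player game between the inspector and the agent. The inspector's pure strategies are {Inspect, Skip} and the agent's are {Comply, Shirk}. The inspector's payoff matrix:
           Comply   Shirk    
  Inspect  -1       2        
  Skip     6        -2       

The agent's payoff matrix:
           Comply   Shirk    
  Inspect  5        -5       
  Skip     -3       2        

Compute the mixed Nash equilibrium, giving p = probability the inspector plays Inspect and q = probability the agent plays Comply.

Set the agent's expected payoff from Comply equal to that from Shirk:
  the agent's payoff to Comply: p·5 + (1−p)·(-3) = 8p - 3
  the agent's payoff to Shirk: p·(-5) + (1−p)·2 = -7p + 2
  8p - 3 = -7p + 2  ⇒  15p = 5  ⇒  p = 1/3.
The agent's mix must leave the inspector indifferent between Inspect and Skip.
  the inspector's expected payoff from Inspect: q·(-1) + (1−q)·2 = -3q + 2
  the inspector's expected payoff from Skip: q·6 + (1−q)·(-2) = 8q - 2
  -3q + 2 = 8q - 2  ⇒  -11q = -4  ⇒  q = 4/11.

p = 1/3, q = 4/11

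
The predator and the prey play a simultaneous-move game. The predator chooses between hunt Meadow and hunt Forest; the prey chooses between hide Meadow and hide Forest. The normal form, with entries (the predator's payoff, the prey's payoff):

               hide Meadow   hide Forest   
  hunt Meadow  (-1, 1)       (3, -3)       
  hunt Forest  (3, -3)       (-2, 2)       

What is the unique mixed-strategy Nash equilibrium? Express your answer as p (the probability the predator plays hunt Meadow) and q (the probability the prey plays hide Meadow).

p = 5/9, q = 5/9

In a mixed equilibrium the prey is indifferent between hide Meadow and hide Forest; this condition fixes p.
  the prey's expected payoff from hide Meadow: p·1 + (1−p)·(-3) = 4p - 3
  the prey's expected payoff from hide Forest: p·(-3) + (1−p)·2 = -5p + 2
  4p - 3 = -5p + 2  ⇒  9p = 5  ⇒  p = 5/9.
The predator's indifference between hunt Meadow and hunt Forest determines the prey's mixing probability q:
  the predator's payoff to hunt Meadow: q·(-1) + (1−q)·3 = -4q + 3
  the predator's payoff to hunt Forest: q·3 + (1−q)·(-2) = 5q - 2
  -4q + 3 = 5q - 2  ⇒  -9q = -5  ⇒  q = 5/9.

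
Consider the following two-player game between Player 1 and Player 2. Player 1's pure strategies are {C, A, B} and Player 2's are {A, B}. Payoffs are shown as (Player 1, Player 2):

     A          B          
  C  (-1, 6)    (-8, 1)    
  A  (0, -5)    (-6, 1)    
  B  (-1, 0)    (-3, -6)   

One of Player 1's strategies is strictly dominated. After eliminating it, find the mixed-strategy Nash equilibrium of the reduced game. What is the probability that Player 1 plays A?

p = 1/2

Player 1's strategy C is strictly dominated by A: 0 > -1 and -6 > -8. Eliminate C.
In a mixed equilibrium Player 2 is indifferent between A and B; this condition fixes p.
  Player 2's expected payoff from A: p·(-5) + (1−p)·0 = -5p
  Player 2's expected payoff from B: p·1 + (1−p)·(-6) = 7p - 6
  -5p = 7p - 6  ⇒  -12p = -6  ⇒  p = 1/2.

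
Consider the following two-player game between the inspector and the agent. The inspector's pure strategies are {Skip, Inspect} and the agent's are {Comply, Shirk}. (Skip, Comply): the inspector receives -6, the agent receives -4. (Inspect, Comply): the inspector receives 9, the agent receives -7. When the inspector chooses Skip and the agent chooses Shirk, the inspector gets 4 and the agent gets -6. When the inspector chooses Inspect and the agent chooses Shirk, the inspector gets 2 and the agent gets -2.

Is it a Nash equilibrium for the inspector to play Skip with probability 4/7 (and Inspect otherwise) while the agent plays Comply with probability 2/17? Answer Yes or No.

Given the inspector's mix p = 4/7, the agent's payoff from Comply is -37/7 but from Shirk is -30/7. The agent strictly prefers Shirk, so the agent would not mix.
So the proposed profile is not a Nash equilibrium.

No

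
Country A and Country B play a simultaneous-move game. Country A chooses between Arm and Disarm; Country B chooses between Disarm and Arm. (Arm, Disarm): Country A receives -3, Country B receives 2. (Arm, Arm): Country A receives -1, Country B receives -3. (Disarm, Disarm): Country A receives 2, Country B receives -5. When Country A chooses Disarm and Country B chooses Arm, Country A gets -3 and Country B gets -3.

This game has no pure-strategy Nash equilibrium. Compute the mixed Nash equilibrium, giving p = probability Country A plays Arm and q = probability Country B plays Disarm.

Set Country B's expected payoff from Disarm equal to that from Arm:
  Country B's expected payoff from Disarm: p·2 + (1−p)·(-5) = 7p - 5
  Country B's expected payoff from Arm: p·(-3) + (1−p)·(-3) = -3
  7p - 5 = -3  ⇒  7p = 2  ⇒  p = 2/7.
For Country A to be willing to mix, Country A must be indifferent between Arm and Disarm, which pins down Country B's mix.
  Country A's expected payoff from Arm: q·(-3) + (1−q)·(-1) = -2q - 1
  Country A's expected payoff from Disarm: q·2 + (1−q)·(-3) = 5q - 3
  -2q - 1 = 5q - 3  ⇒  -7q = -2  ⇒  q = 2/7.

p = 2/7, q = 2/7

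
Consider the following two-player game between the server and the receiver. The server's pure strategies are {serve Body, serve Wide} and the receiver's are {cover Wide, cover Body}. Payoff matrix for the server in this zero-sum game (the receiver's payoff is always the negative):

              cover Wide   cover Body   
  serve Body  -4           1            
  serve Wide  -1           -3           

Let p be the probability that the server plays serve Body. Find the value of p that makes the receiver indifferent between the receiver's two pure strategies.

p = 2/7

The receiver's indifference between cover Wide and cover Body determines the server's mixing probability p:
  the receiver's payoff to cover Wide: p·4 + (1−p)·1 = 3p + 1
  the receiver's payoff to cover Body: p·(-1) + (1−p)·3 = -4p + 3
  3p + 1 = -4p + 3  ⇒  7p = 2  ⇒  p = 2/7.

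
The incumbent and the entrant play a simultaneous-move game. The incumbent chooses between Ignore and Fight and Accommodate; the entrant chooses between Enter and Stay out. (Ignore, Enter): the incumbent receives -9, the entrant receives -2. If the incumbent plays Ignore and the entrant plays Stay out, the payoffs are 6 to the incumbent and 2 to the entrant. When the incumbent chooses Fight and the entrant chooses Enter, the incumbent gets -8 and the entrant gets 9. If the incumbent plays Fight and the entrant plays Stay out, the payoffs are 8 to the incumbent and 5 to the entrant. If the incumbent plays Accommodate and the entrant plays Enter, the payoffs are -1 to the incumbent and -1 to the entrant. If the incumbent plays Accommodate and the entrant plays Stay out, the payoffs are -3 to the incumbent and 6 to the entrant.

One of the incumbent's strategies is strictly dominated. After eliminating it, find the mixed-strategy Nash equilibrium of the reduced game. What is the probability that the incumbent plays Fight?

p = 7/11

The incumbent's strategy Ignore is strictly dominated by Fight: -8 > -9 and 8 > 6. Eliminate Ignore.
In a mixed equilibrium the entrant is indifferent between Enter and Stay out; this condition fixes p.
  the entrant's expected payoff from Enter: p·9 + (1−p)·(-1) = 10p - 1
  the entrant's expected payoff from Stay out: p·5 + (1−p)·6 = -p + 6
  10p - 1 = -p + 6  ⇒  11p = 7  ⇒  p = 7/11.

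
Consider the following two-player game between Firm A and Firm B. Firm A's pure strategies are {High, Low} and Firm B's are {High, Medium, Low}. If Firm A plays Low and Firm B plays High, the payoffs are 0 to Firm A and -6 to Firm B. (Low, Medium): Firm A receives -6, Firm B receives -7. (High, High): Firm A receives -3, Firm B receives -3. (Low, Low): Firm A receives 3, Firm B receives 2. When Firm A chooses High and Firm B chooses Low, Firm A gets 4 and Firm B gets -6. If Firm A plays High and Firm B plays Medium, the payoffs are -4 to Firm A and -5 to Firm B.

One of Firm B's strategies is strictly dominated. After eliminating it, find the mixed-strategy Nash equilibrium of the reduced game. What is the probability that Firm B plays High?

q = 1/4

Firm B's strategy Medium is strictly dominated by High: -3 > -5 and -6 > -7. Eliminate Medium.
Set Firm A's expected payoff from High equal to that from Low:
  Firm A's payoff to High: q·(-3) + (1−q)·4 = -7q + 4
  Firm A's payoff to Low: q·0 + (1−q)·3 = -3q + 3
  -7q + 4 = -3q + 3  ⇒  -4q = -1  ⇒  q = 1/4.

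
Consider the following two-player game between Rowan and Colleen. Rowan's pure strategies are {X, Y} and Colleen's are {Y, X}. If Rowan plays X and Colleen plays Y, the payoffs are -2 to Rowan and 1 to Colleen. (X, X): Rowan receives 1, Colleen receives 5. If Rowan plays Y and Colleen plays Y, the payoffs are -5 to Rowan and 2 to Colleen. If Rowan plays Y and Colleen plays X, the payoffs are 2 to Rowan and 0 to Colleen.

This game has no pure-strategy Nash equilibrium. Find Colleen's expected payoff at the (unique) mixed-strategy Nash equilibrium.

5/3

Colleen's indifference between Y and X determines Rowan's mixing probability p:
  Colleen's expected payoff from Y: p·1 + (1−p)·2 = -p + 2
  Colleen's expected payoff from X: p·5 + (1−p)·0 = 5p
  -p + 2 = 5p  ⇒  -6p = -2  ⇒  p = 1/3.
At equilibrium Colleen is indifferent across columns, so Colleen's payoff equals the payoff from Y: (1/3)·1 + (2/3)·2 = 5/3.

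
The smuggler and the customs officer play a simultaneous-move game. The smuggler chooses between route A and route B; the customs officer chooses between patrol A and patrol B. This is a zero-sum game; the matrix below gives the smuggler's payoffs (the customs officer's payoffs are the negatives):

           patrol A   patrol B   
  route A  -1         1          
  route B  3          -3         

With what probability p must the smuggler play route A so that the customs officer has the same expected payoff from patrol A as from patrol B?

p = 3/4

The smuggler's mix must leave the customs officer indifferent between patrol A and patrol B.
  the customs officer's expected payoff from patrol A: p·1 + (1−p)·(-3) = 4p - 3
  the customs officer's expected payoff from patrol B: p·(-1) + (1−p)·3 = -4p + 3
  4p - 3 = -4p + 3  ⇒  8p = 6  ⇒  p = 3/4.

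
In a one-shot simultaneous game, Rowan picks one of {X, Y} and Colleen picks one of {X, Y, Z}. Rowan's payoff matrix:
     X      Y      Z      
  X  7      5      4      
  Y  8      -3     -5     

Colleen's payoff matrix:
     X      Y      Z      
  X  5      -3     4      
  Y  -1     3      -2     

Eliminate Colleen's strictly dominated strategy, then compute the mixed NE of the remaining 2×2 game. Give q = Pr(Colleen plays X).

q = 8/9

Colleen's strategy Z is strictly dominated by X: 5 > 4 and -1 > -2. Eliminate Z.
Colleen's mix must leave Rowan indifferent between X and Y.
  Rowan's expected payoff from X: q·7 + (1−q)·5 = 2q + 5
  Rowan's expected payoff from Y: q·8 + (1−q)·(-3) = 11q - 3
  2q + 5 = 11q - 3  ⇒  -9q = -8  ⇒  q = 8/9.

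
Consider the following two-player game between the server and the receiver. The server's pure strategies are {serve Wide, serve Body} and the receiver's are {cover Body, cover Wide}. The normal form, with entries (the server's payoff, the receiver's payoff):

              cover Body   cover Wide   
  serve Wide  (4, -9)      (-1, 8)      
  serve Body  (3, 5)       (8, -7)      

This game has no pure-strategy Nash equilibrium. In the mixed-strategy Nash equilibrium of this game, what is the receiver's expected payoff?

For the receiver to be willing to mix, the receiver must be indifferent between cover Body and cover Wide, which pins down the server's mix.
  the receiver's expected payoff from cover Body: p·(-9) + (1−p)·5 = -14p + 5
  the receiver's expected payoff from cover Wide: p·8 + (1−p)·(-7) = 15p - 7
  -14p + 5 = 15p - 7  ⇒  -29p = -12  ⇒  p = 12/29.
At equilibrium the receiver is indifferent across columns, so the receiver's payoff equals the payoff from cover Body: (12/29)·(-9) + (17/29)·5 = -23/29.

-23/29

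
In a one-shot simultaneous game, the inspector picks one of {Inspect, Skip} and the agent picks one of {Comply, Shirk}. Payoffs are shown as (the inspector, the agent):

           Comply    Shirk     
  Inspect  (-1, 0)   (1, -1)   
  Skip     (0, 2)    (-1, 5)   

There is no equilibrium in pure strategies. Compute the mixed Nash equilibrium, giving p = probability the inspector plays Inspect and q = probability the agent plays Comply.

For the agent to be willing to mix, the agent must be indifferent between Comply and Shirk, which pins down the inspector's mix.
  the agent's payoff to Comply: p·0 + (1−p)·2 = -2p + 2
  the agent's payoff to Shirk: p·(-1) + (1−p)·5 = -6p + 5
  -2p + 2 = -6p + 5  ⇒  4p = 3  ⇒  p = 3/4.
Set the inspector's expected payoff from Inspect equal to that from Skip:
  the inspector's expected payoff from Inspect: q·(-1) + (1−q)·1 = -2q + 1
  the inspector's expected payoff from Skip: q·0 + (1−q)·(-1) = q - 1
  -2q + 1 = q - 1  ⇒  -3q = -2  ⇒  q = 2/3.

p = 3/4, q = 2/3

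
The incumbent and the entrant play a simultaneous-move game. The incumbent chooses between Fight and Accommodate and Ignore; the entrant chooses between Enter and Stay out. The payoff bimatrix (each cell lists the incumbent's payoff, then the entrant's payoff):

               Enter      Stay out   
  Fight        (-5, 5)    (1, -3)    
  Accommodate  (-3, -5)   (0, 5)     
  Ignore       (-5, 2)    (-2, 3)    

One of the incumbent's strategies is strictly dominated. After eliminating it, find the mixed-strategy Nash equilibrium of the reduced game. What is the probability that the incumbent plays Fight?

The incumbent's strategy Ignore is strictly dominated by Accommodate: -3 > -5 and 0 > -2. Eliminate Ignore.
The incumbent's mix must leave the entrant indifferent between Enter and Stay out.
  the entrant's payoff from Enter: p·5 + (1−p)·(-5) = 10p - 5
  the entrant's payoff from Stay out: p·(-3) + (1−p)·5 = -8p + 5
  10p - 5 = -8p + 5  ⇒  18p = 10  ⇒  p = 5/9.

p = 5/9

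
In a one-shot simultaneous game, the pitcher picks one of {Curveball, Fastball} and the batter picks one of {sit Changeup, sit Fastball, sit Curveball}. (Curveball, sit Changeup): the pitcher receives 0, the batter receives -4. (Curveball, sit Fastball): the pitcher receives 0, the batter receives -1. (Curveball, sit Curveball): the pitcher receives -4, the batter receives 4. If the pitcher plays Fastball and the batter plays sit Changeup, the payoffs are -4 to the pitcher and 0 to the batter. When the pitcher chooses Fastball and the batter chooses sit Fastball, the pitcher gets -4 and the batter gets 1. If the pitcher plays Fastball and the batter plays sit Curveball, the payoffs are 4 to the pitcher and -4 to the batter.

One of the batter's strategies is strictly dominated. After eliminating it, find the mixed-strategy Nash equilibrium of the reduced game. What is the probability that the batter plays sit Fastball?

The batter's strategy sit Changeup is strictly dominated by sit Fastball: -1 > -4 and 1 > 0. Eliminate sit Changeup.
The batter's mix must leave the pitcher indifferent between Curveball and Fastball.
  the pitcher's payoff from Curveball: q·0 + (1−q)·(-4) = 4q - 4
  the pitcher's payoff from Fastball: q·(-4) + (1−q)·4 = -8q + 4
  4q - 4 = -8q + 4  ⇒  12q = 8  ⇒  q = 2/3.

q = 2/3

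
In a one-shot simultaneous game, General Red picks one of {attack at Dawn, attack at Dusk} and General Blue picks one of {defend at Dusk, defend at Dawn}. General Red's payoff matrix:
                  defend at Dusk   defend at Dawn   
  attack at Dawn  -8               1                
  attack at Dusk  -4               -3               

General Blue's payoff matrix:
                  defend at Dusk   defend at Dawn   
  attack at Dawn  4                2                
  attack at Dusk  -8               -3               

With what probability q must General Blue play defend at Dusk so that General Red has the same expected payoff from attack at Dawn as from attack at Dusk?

q = 1/2

Set General Red's expected payoff from attack at Dawn equal to that from attack at Dusk:
  General Red's payoff from attack at Dawn: q·(-8) + (1−q)·1 = -9q + 1
  General Red's payoff from attack at Dusk: q·(-4) + (1−q)·(-3) = -q - 3
  -9q + 1 = -q - 3  ⇒  -8q = -4  ⇒  q = 1/2.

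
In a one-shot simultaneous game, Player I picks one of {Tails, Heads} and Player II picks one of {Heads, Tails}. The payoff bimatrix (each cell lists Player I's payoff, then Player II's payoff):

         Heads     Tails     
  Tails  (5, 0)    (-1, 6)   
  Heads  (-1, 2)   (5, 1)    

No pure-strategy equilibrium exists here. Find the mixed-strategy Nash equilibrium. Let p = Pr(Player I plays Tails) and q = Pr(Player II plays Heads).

Player II's indifference between Heads and Tails determines Player I's mixing probability p:
  Player II's expected payoff from Heads: p·0 + (1−p)·2 = -2p + 2
  Player II's expected payoff from Tails: p·6 + (1−p)·1 = 5p + 1
  -2p + 2 = 5p + 1  ⇒  -7p = -1  ⇒  p = 1/7.
Player I's indifference between Tails and Heads determines Player II's mixing probability q:
  Player I's payoff from Tails: q·5 + (1−q)·(-1) = 6q - 1
  Player I's payoff from Heads: q·(-1) + (1−q)·5 = -6q + 5
  6q - 1 = -6q + 5  ⇒  12q = 6  ⇒  q = 1/2.

p = 1/7, q = 1/2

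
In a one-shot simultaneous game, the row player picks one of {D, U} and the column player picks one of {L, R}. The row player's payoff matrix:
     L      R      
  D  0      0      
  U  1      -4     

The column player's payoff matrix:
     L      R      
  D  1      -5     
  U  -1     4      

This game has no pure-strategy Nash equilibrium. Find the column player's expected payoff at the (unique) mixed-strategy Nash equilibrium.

The column player's indifference between L and R determines the row player's mixing probability p:
  the column player's payoff to L: p·1 + (1−p)·(-1) = 2p - 1
  the column player's payoff to R: p·(-5) + (1−p)·4 = -9p + 4
  2p - 1 = -9p + 4  ⇒  11p = 5  ⇒  p = 5/11.
At equilibrium the column player is indifferent across columns, so the column player's payoff equals the payoff from L: (5/11)·1 + (6/11)·(-1) = -1/11.

-1/11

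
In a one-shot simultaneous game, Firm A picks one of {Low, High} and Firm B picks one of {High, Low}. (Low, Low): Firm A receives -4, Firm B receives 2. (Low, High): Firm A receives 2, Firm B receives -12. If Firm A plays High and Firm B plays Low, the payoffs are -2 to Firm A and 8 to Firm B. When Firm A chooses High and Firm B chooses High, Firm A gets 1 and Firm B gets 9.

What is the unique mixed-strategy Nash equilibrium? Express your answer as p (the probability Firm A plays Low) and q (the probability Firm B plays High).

p = 1/15, q = 2/3

Firm B's indifference between High and Low determines Firm A's mixing probability p:
  Firm B's expected payoff from High: p·(-12) + (1−p)·9 = -21p + 9
  Firm B's expected payoff from Low: p·2 + (1−p)·8 = -6p + 8
  -21p + 9 = -6p + 8  ⇒  -15p = -1  ⇒  p = 1/15.
For Firm A to be willing to mix, Firm A must be indifferent between Low and High, which pins down Firm B's mix.
  Firm A's expected payoff from Low: q·2 + (1−q)·(-4) = 6q - 4
  Firm A's expected payoff from High: q·1 + (1−q)·(-2) = 3q - 2
  6q - 4 = 3q - 2  ⇒  3q = 2  ⇒  q = 2/3.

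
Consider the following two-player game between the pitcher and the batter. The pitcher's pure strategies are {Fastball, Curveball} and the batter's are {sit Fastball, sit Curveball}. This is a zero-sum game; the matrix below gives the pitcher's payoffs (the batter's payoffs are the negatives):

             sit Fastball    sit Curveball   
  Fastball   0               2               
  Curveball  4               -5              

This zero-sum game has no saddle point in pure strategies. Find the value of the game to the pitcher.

For the pitcher to be willing to mix, the pitcher must be indifferent between Fastball and Curveball, which pins down the batter's mix.
  the pitcher's payoff from Fastball: q·0 + (1−q)·2 = -2q + 2
  the pitcher's payoff from Curveball: q·4 + (1−q)·(-5) = 9q - 5
  -2q + 2 = 9q - 5  ⇒  -11q = -7  ⇒  q = 7/11.
The value is the pitcher's expected payoff against this mix (using Fastball): (7/11)·0 + (4/11)·2 = 8/11.

v = 8/11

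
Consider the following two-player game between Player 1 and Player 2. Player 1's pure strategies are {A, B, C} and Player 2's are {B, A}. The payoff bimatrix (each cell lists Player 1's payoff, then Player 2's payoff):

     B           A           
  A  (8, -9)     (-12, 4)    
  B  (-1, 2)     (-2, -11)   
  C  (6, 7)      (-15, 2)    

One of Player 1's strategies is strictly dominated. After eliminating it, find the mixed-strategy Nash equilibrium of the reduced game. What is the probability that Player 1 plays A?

p = 1/2

Player 1's strategy C is strictly dominated by A: 8 > 6 and -12 > -15. Eliminate C.
For Player 2 to be willing to mix, Player 2 must be indifferent between B and A, which pins down Player 1's mix.
  Player 2's payoff from B: p·(-9) + (1−p)·2 = -11p + 2
  Player 2's payoff from A: p·4 + (1−p)·(-11) = 15p - 11
  -11p + 2 = 15p - 11  ⇒  -26p = -13  ⇒  p = 1/2.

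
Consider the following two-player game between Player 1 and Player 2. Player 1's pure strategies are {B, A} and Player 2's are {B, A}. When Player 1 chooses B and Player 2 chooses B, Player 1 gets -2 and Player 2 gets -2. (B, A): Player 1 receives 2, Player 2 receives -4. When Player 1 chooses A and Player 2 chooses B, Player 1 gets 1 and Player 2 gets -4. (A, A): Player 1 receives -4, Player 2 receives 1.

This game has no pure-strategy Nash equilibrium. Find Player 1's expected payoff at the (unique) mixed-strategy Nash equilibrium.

Player 1's indifference between B and A determines Player 2's mixing probability q:
  Player 1's payoff from B: q·(-2) + (1−q)·2 = -4q + 2
  Player 1's payoff from A: q·1 + (1−q)·(-4) = 5q - 4
  -4q + 2 = 5q - 4  ⇒  -9q = -6  ⇒  q = 2/3.
At equilibrium Player 1 is indifferent across rows, so Player 1's payoff equals the payoff from B: (2/3)·(-2) + (1/3)·2 = -2/3.

-2/3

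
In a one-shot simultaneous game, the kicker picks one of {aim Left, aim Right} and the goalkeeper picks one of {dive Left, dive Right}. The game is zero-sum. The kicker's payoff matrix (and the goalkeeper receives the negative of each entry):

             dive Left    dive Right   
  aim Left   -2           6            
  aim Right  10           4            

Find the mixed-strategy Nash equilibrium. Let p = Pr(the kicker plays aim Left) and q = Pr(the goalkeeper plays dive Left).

The goalkeeper's indifference between dive Left and dive Right determines the kicker's mixing probability p:
  the goalkeeper's expected payoff from dive Left: p·2 + (1−p)·(-10) = 12p - 10
  the goalkeeper's expected payoff from dive Right: p·(-6) + (1−p)·(-4) = -2p - 4
  12p - 10 = -2p - 4  ⇒  14p = 6  ⇒  p = 3/7.
For the kicker to be willing to mix, the kicker must be indifferent between aim Left and aim Right, which pins down the goalkeeper's mix.
  the kicker's payoff to aim Left: q·(-2) + (1−q)·6 = -8q + 6
  the kicker's payoff to aim Right: q·10 + (1−q)·4 = 6q + 4
  -8q + 6 = 6q + 4  ⇒  -14q = -2  ⇒  q = 1/7.

p = 3/7, q = 1/7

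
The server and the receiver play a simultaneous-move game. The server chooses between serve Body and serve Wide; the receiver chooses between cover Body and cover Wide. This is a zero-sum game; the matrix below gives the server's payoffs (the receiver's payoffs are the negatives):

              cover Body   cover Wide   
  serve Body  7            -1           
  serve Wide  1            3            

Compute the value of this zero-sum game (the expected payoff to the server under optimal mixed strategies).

v = 11/5

Set the server's expected payoff from serve Body equal to that from serve Wide:
  the server's payoff from serve Body: q·7 + (1−q)·(-1) = 8q - 1
  the server's payoff from serve Wide: q·1 + (1−q)·3 = -2q + 3
  8q - 1 = -2q + 3  ⇒  10q = 4  ⇒  q = 2/5.
The value is the server's expected payoff against this mix (using serve Body): (2/5)·7 + (3/5)·(-1) = 11/5.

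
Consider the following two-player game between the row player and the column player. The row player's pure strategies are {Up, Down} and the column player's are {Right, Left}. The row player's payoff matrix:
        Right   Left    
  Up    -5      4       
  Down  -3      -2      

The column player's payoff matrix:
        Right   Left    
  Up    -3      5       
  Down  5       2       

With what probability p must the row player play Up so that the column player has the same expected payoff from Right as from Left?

The row player's mix must leave the column player indifferent between Right and Left.
  the column player's payoff from Right: p·(-3) + (1−p)·5 = -8p + 5
  the column player's payoff from Left: p·5 + (1−p)·2 = 3p + 2
  -8p + 5 = 3p + 2  ⇒  -11p = -3  ⇒  p = 3/11.

p = 3/11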